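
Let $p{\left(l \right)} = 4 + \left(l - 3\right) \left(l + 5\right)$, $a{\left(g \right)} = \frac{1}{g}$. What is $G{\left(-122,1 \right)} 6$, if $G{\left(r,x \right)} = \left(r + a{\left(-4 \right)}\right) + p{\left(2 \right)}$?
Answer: $- \frac{1503}{2} \approx -751.5$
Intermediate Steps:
$p{\left(l \right)} = 4 + \left(-3 + l\right) \left(5 + l\right)$
$G{\left(r,x \right)} = - \frac{13}{4} + r$ ($G{\left(r,x \right)} = \left(r + \frac{1}{-4}\right) + \left(-11 + 2^{2} + 2 \cdot 2\right) = \left(r - \frac{1}{4}\right) + \left(-11 + 4 + 4\right) = \left(- \frac{1}{4} + r\right) - 3 = - \frac{13}{4} + r$)
$G{\left(-122,1 \right)} 6 = \left(- \frac{13}{4} - 122\right) 6 = \left(- \frac{501}{4}\right) 6 = - \frac{1503}{2}$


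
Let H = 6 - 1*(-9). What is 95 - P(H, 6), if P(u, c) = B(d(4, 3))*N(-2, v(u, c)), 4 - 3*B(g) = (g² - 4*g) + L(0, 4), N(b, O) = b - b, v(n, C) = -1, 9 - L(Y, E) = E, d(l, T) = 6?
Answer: 95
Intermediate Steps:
L(Y, E) = 9 - E
N(b, O) = 0
H = 15 (H = 6 + 9 = 15)
B(g) = -⅓ - g²/3 + 4*g/3 (B(g) = 4/3 - ((g² - 4*g) + (9 - 1*4))/3 = 4/3 - ((g² - 4*g) + (9 - 4))/3 = 4/3 - ((g² - 4*g) + 5)/3 = 4/3 - (5 + g² - 4*g)/3 = 4/3 + (-5/3 - g²/3 + 4*g/3) = -⅓ - g²/3 + 4*g/3)
P(u, c) = 0 (P(u, c) = (-⅓ - ⅓*6² + (4/3)*6)*0 = (-⅓ - ⅓*36 + 8)*0 = (-⅓ - 12 + 8)*0 = -13/3*0 = 0)
95 - P(H, 6) = 95 - 1*0 = 95 + 0 = 95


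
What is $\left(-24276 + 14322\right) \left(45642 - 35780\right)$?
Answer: $-98166348$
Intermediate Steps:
$\left(-24276 + 14322\right) \left(45642 - 35780\right) = \left(-9954\right) 9862 = -98166348$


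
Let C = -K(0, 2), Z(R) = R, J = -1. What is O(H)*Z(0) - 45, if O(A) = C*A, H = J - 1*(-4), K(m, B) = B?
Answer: -45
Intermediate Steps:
C = -2 (C = -1*2 = -2)
H = 3 (H = -1 - 1*(-4) = -1 + 4 = 3)
O(A) = -2*A
O(H)*Z(0) - 45 = -2*3*0 - 45 = -6*0 - 45 = 0 - 45 = -45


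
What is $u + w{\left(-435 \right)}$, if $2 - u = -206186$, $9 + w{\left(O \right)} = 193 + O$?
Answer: $205937$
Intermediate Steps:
$w{\left(O \right)} = 184 + O$ ($w{\left(O \right)} = -9 + \left(193 + O\right) = 184 + O$)
$u = 206188$ ($u = 2 - -206186 = 2 + 206186 = 206188$)
$u + w{\left(-435 \right)} = 206188 + \left(184 - 435\right) = 206188 - 251 = 205937$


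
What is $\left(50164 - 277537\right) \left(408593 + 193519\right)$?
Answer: $-136904011776$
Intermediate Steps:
$\left(50164 - 277537\right) \left(408593 + 193519\right) = \left(-227373\right) 602112 = -136904011776$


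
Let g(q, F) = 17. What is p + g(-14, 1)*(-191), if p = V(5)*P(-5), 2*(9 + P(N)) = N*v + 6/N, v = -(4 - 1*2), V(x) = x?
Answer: -3270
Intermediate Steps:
v = -2 (v = -(4 - 2) = -1*2 = -2)
P(N) = -9 - N + 3/N (P(N) = -9 + (N*(-2) + 6/N)/2 = -9 + (-2*N + 6/N)/2 = -9 + (-N + 3/N) = -9 - N + 3/N)
p = -23 (p = 5*(-9 - 1*(-5) + 3/(-5)) = 5*(-9 + 5 + 3*(-⅕)) = 5*(-9 + 5 - ⅗) = 5*(-23/5) = -23)
p + g(-14, 1)*(-191) = -23 + 17*(-191) = -23 - 3247 = -3270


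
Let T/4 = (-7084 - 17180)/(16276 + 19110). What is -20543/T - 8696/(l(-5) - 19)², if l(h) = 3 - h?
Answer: 43557543691/5871888 ≈ 7418.0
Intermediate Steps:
T = -48528/17693 (T = 4*((-7084 - 17180)/(16276 + 19110)) = 4*(-24264/35386) = 4*(-24264*1/35386) = 4*(-12132/17693) = -48528/17693 ≈ -2.7428)
-20543/T - 8696/(l(-5) - 19)² = -20543/(-48528/17693) - 8696/((3 - 1*(-5)) - 19)² = -20543*(-17693/48528) - 8696/((3 + 5) - 19)² = 363467299/48528 - 8696/(8 - 19)² = 363467299/48528 - 8696/((-11)²) = 363467299/48528 - 8696/121 = 43557543691/5871888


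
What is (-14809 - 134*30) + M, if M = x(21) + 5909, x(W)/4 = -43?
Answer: -13092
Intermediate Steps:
x(W) = -172 (x(W) = 4*(-43) = -172)
M = 5737 (M = -172 + 5909 = 5737)
(-14809 - 134*30) + M = (-14809 - 134*30) + 5737 = (-14809 - 4020) + 5737 = -18829 + 5737 = -13092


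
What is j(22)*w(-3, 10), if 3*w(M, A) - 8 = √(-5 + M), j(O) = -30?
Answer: -80 - 20*I*√2 ≈ -80.0 - 28.284*I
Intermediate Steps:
w(M, A) = 8/3 + √(-5 + M)/3
j(22)*w(-3, 10) = -30*(8/3 + √(-5 - 3)/3) = -30*(8/3 + √(-8)/3) = -30*(8/3 + (2*I*√2)/3) = -30*(8/3 + 2*I*√2/3) = -80 - 20*I*√2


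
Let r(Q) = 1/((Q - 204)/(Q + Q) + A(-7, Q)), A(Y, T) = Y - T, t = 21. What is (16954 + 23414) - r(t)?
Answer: 18286718/453 ≈ 40368.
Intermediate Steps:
r(Q) = 1/(-7 - Q + (-204 + Q)/(2*Q)) (r(Q) = 1/((Q - 204)/(Q + Q) + (-7 - Q)) = 1/((-204 + Q)/((2*Q)) + (-7 - Q)) = 1/((-204 + Q)*(1/(2*Q)) + (-7 - Q)) = 1/((-204 + Q)/(2*Q) + (-7 - Q)) = 1/(-7 - Q + (-204 + Q)/(2*Q)))
(16954 + 23414) - r(t) = (16954 + 23414) - (-2)*21/(204 - 1*21 + 2*21*(7 + 21)) = 40368 - (-2)*21/(204 - 21 + 2*21*28) = 40368 - (-2)*21/(204 - 21 + 1176) = 40368 - (-2)*21/1359 = 40368 - 1*(-14/453) = 40368 + 14/453 = 18286718/453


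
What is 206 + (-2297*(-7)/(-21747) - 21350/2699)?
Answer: 11583505847/58695153 ≈ 197.35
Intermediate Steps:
206 + (-2297*(-7)/(-21747) - 21350/2699) = 206 + (16079*(-1/21747) - 21350*1/2699) = 206 + (-16079/21747 - 21350/2699) = 206 - 507695671/58695153 = 11583505847/58695153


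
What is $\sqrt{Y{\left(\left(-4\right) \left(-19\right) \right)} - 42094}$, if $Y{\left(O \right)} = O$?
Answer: $i \sqrt{42018} \approx 204.98 i$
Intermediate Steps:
$\sqrt{Y{\left(\left(-4\right) \left(-19\right) \right)} - 42094} = \sqrt{\left(-4\right) \left(-19\right) - 42094} = \sqrt{76 - 42094} = \sqrt{-42018} = i \sqrt{42018}$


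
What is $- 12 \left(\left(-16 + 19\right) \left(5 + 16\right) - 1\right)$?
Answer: $-744$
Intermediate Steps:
$- 12 \left(\left(-16 + 19\right) \left(5 + 16\right) - 1\right) = - 12 \left(3 \cdot 21 - 1\right) = - 12 \left(63 - 1\right) = \left(-12\right) 62 = -744$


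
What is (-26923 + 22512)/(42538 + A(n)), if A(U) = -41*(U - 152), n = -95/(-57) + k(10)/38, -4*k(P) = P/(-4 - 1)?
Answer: -1005708/11103857 ≈ -0.090573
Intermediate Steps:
k(P) = P/20 (k(P) = -P/(4*(-4 - 1)) = -P/(4*(-5)) = -(-1)*P/20 = P/20)
n = 383/228 (n = -95/(-57) + ((1/20)*10)/38 = -95*(-1/57) + (½)*(1/38) = 5/3 + 1/76 = 383/228 ≈ 1.6798)
A(U) = 6232 - 41*U (A(U) = -41*(-152 + U) = 6232 - 41*U)
(-26923 + 22512)/(42538 + A(n)) = (-26923 + 22512)/(42538 + (6232 - 41*383/228)) = -4411/(42538 + (6232 - 15703/228)) = -4411/(42538 + 1405193/228) = -4411/11103857/228 = -4411*228/11103857 = -1005708/11103857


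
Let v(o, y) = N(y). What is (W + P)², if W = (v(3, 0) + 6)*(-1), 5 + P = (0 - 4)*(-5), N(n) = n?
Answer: 81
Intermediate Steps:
P = 15 (P = -5 + (0 - 4)*(-5) = -5 - 4*(-5) = -5 + 20 = 15)
v(o, y) = y
W = -6 (W = (0 + 6)*(-1) = 6*(-1) = -6)
(W + P)² = (-6 + 15)² = 9² = 81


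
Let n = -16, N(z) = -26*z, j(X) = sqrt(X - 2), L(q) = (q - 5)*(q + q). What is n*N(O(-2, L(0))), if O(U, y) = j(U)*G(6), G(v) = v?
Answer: 4992*I ≈ 4992.0*I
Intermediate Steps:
L(q) = 2*q*(-5 + q) (L(q) = (-5 + q)*(2*q) = 2*q*(-5 + q))
j(X) = sqrt(-2 + X)
O(U, y) = 6*sqrt(-2 + U) (O(U, y) = sqrt(-2 + U)*6 = 6*sqrt(-2 + U))
n*N(O(-2, L(0))) = -(-416)*6*sqrt(-2 - 2) = -(-416)*6*sqrt(-4) = -(-416)*6*(2*I) = -(-416)*12*I = -(-4992)*I = 4992*I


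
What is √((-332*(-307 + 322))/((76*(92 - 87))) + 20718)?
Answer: √7474467/19 ≈ 143.89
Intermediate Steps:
√((-332*(-307 + 322))/((76*(92 - 87))) + 20718) = √((-332*15)/((76*5)) + 20718) = √(-4980/380 + 20718) = √(-4980*1/380 + 20718) = √(-249/19 + 20718) = √(393393/19) = √7474467/19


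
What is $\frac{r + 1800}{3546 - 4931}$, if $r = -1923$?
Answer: $\frac{123}{1385} \approx 0.088809$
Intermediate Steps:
$\frac{r + 1800}{3546 - 4931} = \frac{-1923 + 1800}{3546 - 4931} = - \frac{123}{-1385} = \left(-123\right) \left(- \frac{1}{1385}\right) = \frac{123}{1385}$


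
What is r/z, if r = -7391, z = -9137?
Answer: 7391/9137 ≈ 0.80891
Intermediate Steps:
r/z = -7391/(-9137) = -7391*(-1/9137) = 7391/9137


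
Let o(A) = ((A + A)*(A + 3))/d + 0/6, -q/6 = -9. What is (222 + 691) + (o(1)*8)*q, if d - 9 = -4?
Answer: 8021/5 ≈ 1604.2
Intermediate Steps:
q = 54 (q = -6*(-9) = 54)
d = 5 (d = 9 - 4 = 5)
o(A) = 2*A*(3 + A)/5 (o(A) = ((A + A)*(A + 3))/5 + 0/6 = ((2*A)*(3 + A))*(⅕) + 0*(⅙) = (2*A*(3 + A))*(⅕) + 0 = 2*A*(3 + A)/5 + 0 = 2*A*(3 + A)/5)
(222 + 691) + (o(1)*8)*q = (222 + 691) + (((⅖)*1*(3 + 1))*8)*54 = 913 + (((⅖)*1*4)*8)*54 = 913 + ((8/5)*8)*54 = 913 + (64/5)*54 = 913 + 3456/5 = 8021/5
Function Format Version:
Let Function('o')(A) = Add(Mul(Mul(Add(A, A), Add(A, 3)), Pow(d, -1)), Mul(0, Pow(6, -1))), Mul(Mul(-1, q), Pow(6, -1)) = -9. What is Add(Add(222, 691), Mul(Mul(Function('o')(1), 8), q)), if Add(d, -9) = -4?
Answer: Rational(8021, 5) ≈ 1604.2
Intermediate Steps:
q = 54 (q = Mul(-6, -9) = 54)
d = 5 (d = Add(9, -4) = 5)
Function('o')(A) = Mul(Rational(2, 5), A, Add(3, A)) (Function('o')(A) = Add(Mul(Mul(Add(A, A), Add(A, 3)), Pow(5, -1)), Mul(0, Pow(6, -1))) = Add(Mul(Mul(Mul(2, A), Add(3, A)), Rational(1, 5)), Mul(0, Rational(1, 6))) = Add(Mul(Mul(2, A, Add(3, A)), Rational(1, 5)), 0) = Add(Mul(Rational(2, 5), A, Add(3, A)), 0) = Mul(Rational(2, 5), A, Add(3, A)))
Add(Add(222, 691), Mul(Mul(Function('o')(1), 8), q)) = Add(Add(222, 691), Mul(Mul(Mul(Rational(2, 5), 1, Add(3, 1)), 8), 54)) = Add(913, Mul(Mul(Mul(Rational(2, 5), 1, 4), 8), 54)) = Add(913, Mul(Mul(Rational(8, 5), 8), 54)) = Add(913, Mul(Rational(64, 5), 54)) = Add(913, Rational(3456, 5)) = Rational(8021, 5)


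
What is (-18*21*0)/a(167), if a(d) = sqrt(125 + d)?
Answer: 0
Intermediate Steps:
(-18*21*0)/a(167) = (-18*21*0)/(sqrt(125 + 167)) = (-378*0)/(sqrt(292)) = 0/((2*sqrt(73))) = 0*(sqrt(73)/146) = 0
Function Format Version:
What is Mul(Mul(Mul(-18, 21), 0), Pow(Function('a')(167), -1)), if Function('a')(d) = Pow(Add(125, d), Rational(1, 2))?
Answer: 0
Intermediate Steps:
Mul(Mul(Mul(-18, 21), 0), Pow(Function('a')(167), -1)) = Mul(Mul(Mul(-18, 21), 0), Pow(Pow(Add(125, 167), Rational(1, 2)), -1)) = Mul(Mul(-378, 0), Pow(Pow(292, Rational(1, 2)), -1)) = Mul(0, Pow(Mul(2, Pow(73, Rational(1, 2))), -1)) = Mul(0, Mul(Rational(1, 146), Pow(73, Rational(1, 2)))) = 0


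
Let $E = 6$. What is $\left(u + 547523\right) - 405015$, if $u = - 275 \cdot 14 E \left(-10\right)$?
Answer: $373508$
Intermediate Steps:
$u = 231000$ ($u = - 275 \cdot 14 \cdot 6 \left(-10\right) = - 275 \cdot 84 \left(-10\right) = \left(-275\right) \left(-840\right) = 231000$)
$\left(u + 547523\right) - 405015 = \left(231000 + 547523\right) - 405015 = 778523 - 405015 = 373508$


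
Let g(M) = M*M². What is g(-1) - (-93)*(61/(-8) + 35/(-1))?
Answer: -31721/8 ≈ -3965.1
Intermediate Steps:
g(M) = M³
g(-1) - (-93)*(61/(-8) + 35/(-1)) = (-1)³ - (-93)*(61/(-8) + 35/(-1)) = -1 - (-93)*(61*(-⅛) + 35*(-1)) = -1 - (-93)*(-61/8 - 35) = -1 - (-93)*(-341)/8 = -1 - 93*341/8 = -1 - 31713/8 = -31721/8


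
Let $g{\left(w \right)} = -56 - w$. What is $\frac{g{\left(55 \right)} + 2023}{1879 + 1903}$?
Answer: $\frac{956}{1891} \approx 0.50555$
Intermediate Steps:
$\frac{g{\left(55 \right)} + 2023}{1879 + 1903} = \frac{\left(-56 - 55\right) + 2023}{1879 + 1903} = \frac{\left(-56 - 55\right) + 2023}{3782} = \left(-111 + 2023\right) \frac{1}{3782} = 1912 \cdot \frac{1}{3782} = \frac{956}{1891}$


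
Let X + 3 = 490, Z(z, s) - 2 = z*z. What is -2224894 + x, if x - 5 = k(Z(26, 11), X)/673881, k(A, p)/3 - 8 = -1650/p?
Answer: -243388058861015/109393349 ≈ -2.2249e+6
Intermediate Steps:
Z(z, s) = 2 + z² (Z(z, s) = 2 + z*z = 2 + z²)
X = 487 (X = -3 + 490 = 487)
k(A, p) = 24 - 4950/p (k(A, p) = 24 + 3*(-1650/p) = 24 - 4950/p)
x = 546968991/109393349 (x = 5 + (24 - 4950/487)/673881 = 5 + (24 - 4950*1/487)*(1/673881) = 5 + (24 - 4950/487)*(1/673881) = 5 + (6738/487)*(1/673881) = 5 + 2246/109393349 = 546968991/109393349 ≈ 5.0000)
-2224894 + x = -2224894 + 546968991/109393349 = -243388058861015/109393349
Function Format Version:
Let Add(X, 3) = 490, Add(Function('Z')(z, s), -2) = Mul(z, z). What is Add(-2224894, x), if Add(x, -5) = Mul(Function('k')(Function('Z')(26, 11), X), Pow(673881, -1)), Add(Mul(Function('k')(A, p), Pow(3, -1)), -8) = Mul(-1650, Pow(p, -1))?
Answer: Rational(-243388058861015, 109393349) ≈ -2.2249e+6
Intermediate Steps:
Function('Z')(z, s) = Add(2, Pow(z, 2)) (Function('Z')(z, s) = Add(2, Mul(z, z)) = Add(2, Pow(z, 2)))
X = 487 (X = Add(-3, 490) = 487)
Function('k')(A, p) = Add(24, Mul(-4950, Pow(p, -1))) (Function('k')(A, p) = Add(24, Mul(3, Mul(-1650, Pow(p, -1)))) = Add(24, Mul(-4950, Pow(p, -1))))
x = Rational(546968991, 109393349) (x = Add(5, Mul(Add(24, Mul(-4950, Pow(487, -1))), Pow(673881, -1))) = Add(5, Mul(Add(24, Mul(-4950, Rational(1, 487))), Rational(1, 673881))) = Add(5, Mul(Add(24, Rational(-4950, 487)), Rational(1, 673881))) = Add(5, Mul(Rational(6738, 487), Rational(1, 673881))) = Add(5, Rational(2246, 109393349)) = Rational(546968991, 109393349) ≈ 5.0000)
Add(-2224894, x) = Add(-2224894, Rational(546968991, 109393349)) = Rational(-243388058861015, 109393349)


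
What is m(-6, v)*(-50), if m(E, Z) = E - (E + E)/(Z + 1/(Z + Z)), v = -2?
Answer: 1700/3 ≈ 566.67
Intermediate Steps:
m(E, Z) = E - 2*E/(Z + 1/(2*Z))
m(-6, v)*(-50) = -6*(1 - 4*(-2) + 2*(-2)**2)/(1 + 2*(-2)**2)*(-50) = -6*(1 + 8 + 2*4)/(1 + 2*4)*(-50) = -6*(1 + 8 + 8)/(1 + 8)*(-50) = -6*17/9*(-50) = -6*1/9*17*(-50) = -34/3*(-50) = 1700/3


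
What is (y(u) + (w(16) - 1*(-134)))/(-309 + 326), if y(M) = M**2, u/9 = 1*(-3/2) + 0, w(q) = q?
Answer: 1329/68 ≈ 19.544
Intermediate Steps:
u = -27/2 (u = 9*(1*(-3/2) + 0) = 9*(-3/2 + 0) = 9*(-3/2) = -27/2 ≈ -13.500)
(y(u) + (w(16) - 1*(-134)))/(-309 + 326) = ((-27/2)**2 + (16 - 1*(-134)))/(-309 + 326) = (729/4 + (16 + 134))/17 = (729/4 + 150)*(1/17) = (1329/4)*(1/17) = 1329/68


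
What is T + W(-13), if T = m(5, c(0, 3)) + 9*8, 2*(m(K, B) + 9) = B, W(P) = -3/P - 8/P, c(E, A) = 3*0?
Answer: 830/13 ≈ 63.846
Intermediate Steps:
c(E, A) = 0
W(P) = -11/P
m(K, B) = -9 + B/2
T = 63 (T = (-9 + (½)*0) + 9*8 = (-9 + 0) + 72 = -9 + 72 = 63)
T + W(-13) = 63 - 11/(-13) = 63 - 11*(-1/13) = 63 + 11/13 = 830/13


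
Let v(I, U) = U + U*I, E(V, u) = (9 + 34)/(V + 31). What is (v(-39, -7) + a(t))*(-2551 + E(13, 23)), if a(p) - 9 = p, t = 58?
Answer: -37362933/44 ≈ -8.4916e+5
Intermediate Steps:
E(V, u) = 43/(31 + V)
v(I, U) = U + I*U
a(p) = 9 + p
(v(-39, -7) + a(t))*(-2551 + E(13, 23)) = (-7*(1 - 39) + (9 + 58))*(-2551 + 43/(31 + 13)) = (-7*(-38) + 67)*(-2551 + 43/44) = (266 + 67)*(-2551 + 43*(1/44)) = 333*(-2551 + 43/44) = 333*(-112201/44) = -37362933/44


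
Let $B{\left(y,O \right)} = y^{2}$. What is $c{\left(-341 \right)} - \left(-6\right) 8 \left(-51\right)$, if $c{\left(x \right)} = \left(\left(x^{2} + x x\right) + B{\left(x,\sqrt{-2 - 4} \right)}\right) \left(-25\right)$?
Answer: $-8723523$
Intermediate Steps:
$c{\left(x \right)} = - 75 x^{2}$ ($c{\left(x \right)} = \left(\left(x^{2} + x x\right) + x^{2}\right) \left(-25\right) = \left(\left(x^{2} + x^{2}\right) + x^{2}\right) \left(-25\right) = \left(2 x^{2} + x^{2}\right) \left(-25\right) = 3 x^{2} \left(-25\right) = - 75 x^{2}$)
$c{\left(-341 \right)} - \left(-6\right) 8 \left(-51\right) = - 75 \left(-341\right)^{2} - \left(-6\right) 8 \left(-51\right) = \left(-75\right) 116281 - \left(-48\right) \left(-51\right) = -8721075 - 2448 = -8723523$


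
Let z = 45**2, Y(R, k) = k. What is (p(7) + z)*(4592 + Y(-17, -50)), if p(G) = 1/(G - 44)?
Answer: 340304808/37 ≈ 9.1974e+6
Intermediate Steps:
p(G) = 1/(-44 + G)
z = 2025
(p(7) + z)*(4592 + Y(-17, -50)) = (1/(-44 + 7) + 2025)*(4592 - 50) = (1/(-37) + 2025)*4542 = (-1/37 + 2025)*4542 = (74924/37)*4542 = 340304808/37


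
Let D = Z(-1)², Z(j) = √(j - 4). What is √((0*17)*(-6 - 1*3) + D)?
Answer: I*√5 ≈ 2.2361*I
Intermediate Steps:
Z(j) = √(-4 + j)
D = -5 (D = (√(-4 - 1))² = (√(-5))² = (I*√5)² = -5)
√((0*17)*(-6 - 1*3) + D) = √((0*17)*(-6 - 1*3) - 5) = √(0*(-6 - 3) - 5) = √(0*(-9) - 5) = √(0 - 5) = √(-5) = I*√5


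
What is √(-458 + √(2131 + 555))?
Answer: √(-458 + √2686) ≈ 20.154*I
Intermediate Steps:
√(-458 + √(2131 + 555)) = √(-458 + √2686)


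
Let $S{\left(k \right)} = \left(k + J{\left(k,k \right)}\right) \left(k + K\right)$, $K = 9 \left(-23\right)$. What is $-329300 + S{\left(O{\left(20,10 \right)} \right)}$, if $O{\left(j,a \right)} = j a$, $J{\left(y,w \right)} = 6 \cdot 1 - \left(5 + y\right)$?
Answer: $-329307$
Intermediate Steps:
$J{\left(y,w \right)} = 1 - y$ ($J{\left(y,w \right)} = 6 - \left(5 + y\right) = 1 - y$)
$O{\left(j,a \right)} = a j$
$K = -207$
$S{\left(k \right)} = -207 + k$ ($S{\left(k \right)} = \left(k - \left(-1 + k\right)\right) \left(k - 207\right) = 1 \left(-207 + k\right) = -207 + k$)
$-329300 + S{\left(O{\left(20,10 \right)} \right)} = -329300 + \left(-207 + 10 \cdot 20\right) = -329300 + \left(-207 + 200\right) = -329300 - 7 = -329307$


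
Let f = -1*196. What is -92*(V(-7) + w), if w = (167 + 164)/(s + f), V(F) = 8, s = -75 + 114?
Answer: -85100/157 ≈ -542.04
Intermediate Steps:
f = -196
s = 39
w = -331/157 (w = (167 + 164)/(39 - 196) = 331/(-157) = 331*(-1/157) = -331/157 ≈ -2.1083)
-92*(V(-7) + w) = -92*(8 - 331/157) = -92*925/157 = -85100/157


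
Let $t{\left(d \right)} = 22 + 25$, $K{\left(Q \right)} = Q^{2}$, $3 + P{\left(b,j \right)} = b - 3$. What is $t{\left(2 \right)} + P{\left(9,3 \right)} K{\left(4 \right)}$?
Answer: $95$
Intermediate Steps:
$P{\left(b,j \right)} = -6 + b$ ($P{\left(b,j \right)} = -3 + \left(b - 3\right) = -3 + \left(-3 + b\right) = -6 + b$)
$t{\left(d \right)} = 47$
$t{\left(2 \right)} + P{\left(9,3 \right)} K{\left(4 \right)} = 47 + \left(-6 + 9\right) 4^{2} = 47 + 3 \cdot 16 = 47 + 48 = 95$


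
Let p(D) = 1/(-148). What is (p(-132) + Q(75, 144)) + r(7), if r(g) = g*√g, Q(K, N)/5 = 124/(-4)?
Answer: -22941/148 + 7*√7 ≈ -136.49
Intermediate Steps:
Q(K, N) = -155 (Q(K, N) = 5*(124/(-4)) = 5*(124*(-¼)) = 5*(-31) = -155)
r(g) = g^(3/2)
p(D) = -1/148
(p(-132) + Q(75, 144)) + r(7) = (-1/148 - 155) + 7^(3/2) = -22941/148 + 7*√7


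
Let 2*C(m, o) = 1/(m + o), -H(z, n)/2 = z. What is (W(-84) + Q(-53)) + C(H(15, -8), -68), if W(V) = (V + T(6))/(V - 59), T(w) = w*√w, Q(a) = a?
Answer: -1469163/28028 - 6*√6/143 ≈ -52.520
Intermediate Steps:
H(z, n) = -2*z
T(w) = w^(3/2)
W(V) = (V + 6*√6)/(-59 + V) (W(V) = (V + 6^(3/2))/(V - 59) = (V + 6*√6)/(-59 + V))
C(m, o) = 1/(2*(m + o))
(W(-84) + Q(-53)) + C(H(15, -8), -68) = ((-84 + 6*√6)/(-59 - 84) - 53) + 1/(2*(-2*15 - 68)) = ((-84 + 6*√6)/(-143) - 53) + 1/(2*(-30 - 68)) = (-(-84 + 6*√6)/143 - 53) + (½)/(-98) = ((84/143 - 6*√6/143) - 53) + (½)*(-1/98) = (-7495/143 - 6*√6/143) - 1/196 = -1469163/28028 - 6*√6/143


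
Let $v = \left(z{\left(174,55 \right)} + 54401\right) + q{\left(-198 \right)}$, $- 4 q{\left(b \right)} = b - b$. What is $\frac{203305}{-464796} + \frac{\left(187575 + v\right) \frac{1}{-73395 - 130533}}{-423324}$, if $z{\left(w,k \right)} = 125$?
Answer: $- \frac{487520099442349}{1114575858852192} \approx -0.4374$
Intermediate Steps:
$q{\left(b \right)} = 0$ ($q{\left(b \right)} = - \frac{b - b}{4} = \left(- \frac{1}{4}\right) 0 = 0$)
$v = 54526$ ($v = \left(125 + 54401\right) + 0 = 54526 + 0 = 54526$)
$\frac{203305}{-464796} + \frac{\left(187575 + v\right) \frac{1}{-73395 - 130533}}{-423324} = \frac{203305}{-464796} + \frac{\left(187575 + 54526\right) \frac{1}{-73395 - 130533}}{-423324} = 203305 \left(- \frac{1}{464796}\right) + \frac{242101}{-203928} \left(- \frac{1}{423324}\right) = - \frac{203305}{464796} + 242101 \left(- \frac{1}{203928}\right) \left(- \frac{1}{423324}\right) = - \frac{203305}{464796} - - \frac{242101}{86327616672} = - \frac{203305}{464796} + \frac{242101}{86327616672} = - \frac{487520099442349}{1114575858852192}$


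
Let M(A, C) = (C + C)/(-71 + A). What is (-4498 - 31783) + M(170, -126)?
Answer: -399119/11 ≈ -36284.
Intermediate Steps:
M(A, C) = 2*C/(-71 + A) (M(A, C) = (2*C)/(-71 + A) = 2*C/(-71 + A))
(-4498 - 31783) + M(170, -126) = (-4498 - 31783) + 2*(-126)/(-71 + 170) = -36281 + 2*(-126)/99 = -36281 + 2*(-126)*(1/99) = -36281 - 28/11 = -399119/11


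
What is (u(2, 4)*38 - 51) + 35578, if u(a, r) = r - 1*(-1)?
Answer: 35717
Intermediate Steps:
u(a, r) = 1 + r (u(a, r) = r + 1 = 1 + r)
(u(2, 4)*38 - 51) + 35578 = ((1 + 4)*38 - 51) + 35578 = (5*38 - 51) + 35578 = (190 - 51) + 35578 = 139 + 35578 = 35717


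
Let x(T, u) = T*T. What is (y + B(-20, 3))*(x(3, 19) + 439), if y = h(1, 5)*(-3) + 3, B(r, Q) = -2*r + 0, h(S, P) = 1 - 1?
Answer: 19264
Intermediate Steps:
h(S, P) = 0
x(T, u) = T²
B(r, Q) = -2*r
y = 3 (y = 0*(-3) + 3 = 0 + 3 = 3)
(y + B(-20, 3))*(x(3, 19) + 439) = (3 - 2*(-20))*(3² + 439) = (3 + 40)*(9 + 439) = 43*448 = 19264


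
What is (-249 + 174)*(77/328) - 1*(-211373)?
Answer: 69324569/328 ≈ 2.1136e+5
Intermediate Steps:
(-249 + 174)*(77/328) - 1*(-211373) = -5775/328 + 211373 = 69324569/328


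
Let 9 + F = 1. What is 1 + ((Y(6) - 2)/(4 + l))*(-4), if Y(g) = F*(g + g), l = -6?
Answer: -195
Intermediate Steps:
F = -8 (F = -9 + 1 = -8)
Y(g) = -16*g (Y(g) = -8*(g + g) = -16*g)
1 + ((Y(6) - 2)/(4 + l))*(-4) = 1 + ((-16*6 - 2)/(4 - 6))*(-4) = 1 + ((-96 - 2)/(-2))*(-4) = 1 - 98*(-1/2)*(-4) = 1 + 49*(-4) = 1 - 196 = -195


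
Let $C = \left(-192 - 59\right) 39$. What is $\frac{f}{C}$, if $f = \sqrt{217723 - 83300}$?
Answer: $- \frac{\sqrt{134423}}{9789} \approx -0.037454$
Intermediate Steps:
$f = \sqrt{134423} \approx 366.64$
$C = -9789$ ($C = \left(-251\right) 39 = -9789$)
$\frac{f}{C} = \frac{\sqrt{134423}}{-9789} = \sqrt{134423} \left(- \frac{1}{9789}\right) = - \frac{\sqrt{134423}}{9789}$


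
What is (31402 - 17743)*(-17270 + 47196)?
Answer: 408759234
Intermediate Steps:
(31402 - 17743)*(-17270 + 47196) = 13659*29926 = 408759234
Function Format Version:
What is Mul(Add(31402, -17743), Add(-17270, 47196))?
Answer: 408759234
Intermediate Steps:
Mul(Add(31402, -17743), Add(-17270, 47196)) = Mul(13659, 29926) = 408759234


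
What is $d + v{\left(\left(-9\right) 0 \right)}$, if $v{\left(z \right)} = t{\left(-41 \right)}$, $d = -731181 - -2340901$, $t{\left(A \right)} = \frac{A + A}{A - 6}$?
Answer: $\frac{75656922}{47} \approx 1.6097 \cdot 10^{6}$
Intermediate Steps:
$t{\left(A \right)} = \frac{2 A}{-6 + A}$
$d = 1609720$ ($d = -731181 + 2340901 = 1609720$)
$v{\left(z \right)} = \frac{82}{47}$ ($v{\left(z \right)} = 2 \left(-41\right) \frac{1}{-6 - 41} = 2 \left(-41\right) \frac{1}{-47} = 2 \left(-41\right) \left(- \frac{1}{47}\right) = \frac{82}{47}$)
$d + v{\left(\left(-9\right) 0 \right)} = 1609720 + \frac{82}{47} = \frac{75656922}{47}$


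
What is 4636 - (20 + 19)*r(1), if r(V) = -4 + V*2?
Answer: 4714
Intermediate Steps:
r(V) = -4 + 2*V
4636 - (20 + 19)*r(1) = 4636 - (20 + 19)*(-4 + 2*1) = 4636 - 39*(-4 + 2) = 4636 - 39*(-2) = 4636 - 1*(-78) = 4636 + 78 = 4714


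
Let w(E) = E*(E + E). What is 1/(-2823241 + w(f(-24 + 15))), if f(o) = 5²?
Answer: -1/2821991 ≈ -3.5436e-7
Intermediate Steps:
f(o) = 25
w(E) = 2*E² (w(E) = E*(2*E) = 2*E²)
1/(-2823241 + w(f(-24 + 15))) = 1/(-2823241 + 2*25²) = 1/(-2823241 + 2*625) = 1/(-2823241 + 1250) = 1/(-2821991) = -1/2821991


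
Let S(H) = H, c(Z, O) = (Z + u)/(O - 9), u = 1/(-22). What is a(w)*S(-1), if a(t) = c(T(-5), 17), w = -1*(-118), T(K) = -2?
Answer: 45/176 ≈ 0.25568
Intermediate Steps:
u = -1/22 ≈ -0.045455
w = 118
c(Z, O) = (-1/22 + Z)/(-9 + O) (c(Z, O) = (Z - 1/22)/(O - 9) = (-1/22 + Z)/(-9 + O))
a(t) = -45/176 (a(t) = (-1/22 - 2)/(-9 + 17) = -45/22/8 = (⅛)*(-45/22) = -45/176)
a(w)*S(-1) = -45/176*(-1) = 45/176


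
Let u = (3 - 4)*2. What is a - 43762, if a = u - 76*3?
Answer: -43992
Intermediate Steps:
u = -2 (u = -1*2 = -2)
a = -230 (a = -2 - 76*3 = -2 - 228 = -230)
a - 43762 = -230 - 43762 = -43992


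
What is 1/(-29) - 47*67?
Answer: -91322/29 ≈ -3149.0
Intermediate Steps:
1/(-29) - 47*67 = -1/29 - 3149 = -91322/29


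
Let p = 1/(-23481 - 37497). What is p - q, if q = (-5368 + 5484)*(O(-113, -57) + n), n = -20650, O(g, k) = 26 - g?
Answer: 145083491927/60978 ≈ 2.3793e+6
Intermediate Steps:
p = -1/60978 (p = 1/(-60978) = -1/60978 ≈ -1.6399e-5)
q = -2379276 (q = (-5368 + 5484)*((26 - 1*(-113)) - 20650) = 116*((26 + 113) - 20650) = 116*(139 - 20650) = 116*(-20511) = -2379276)
p - q = -1/60978 - 1*(-2379276) = -1/60978 + 2379276 = 145083491927/60978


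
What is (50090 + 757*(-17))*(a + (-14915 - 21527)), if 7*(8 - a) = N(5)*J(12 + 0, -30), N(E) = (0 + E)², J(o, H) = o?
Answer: -9503935698/7 ≈ -1.3577e+9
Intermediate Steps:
N(E) = E²
a = -244/7 (a = 8 - 5²*(12 + 0)/7 = 8 - 25*12/7 = 8 - ⅐*300 = 8 - 300/7 = -244/7 ≈ -34.857)
(50090 + 757*(-17))*(a + (-14915 - 21527)) = (50090 + 757*(-17))*(-244/7 + (-14915 - 21527)) = (50090 - 12869)*(-244/7 - 36442) = 37221*(-255338/7) = -9503935698/7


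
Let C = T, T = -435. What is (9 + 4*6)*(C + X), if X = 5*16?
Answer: -11715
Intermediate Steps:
X = 80
C = -435
(9 + 4*6)*(C + X) = (9 + 4*6)*(-435 + 80) = (9 + 24)*(-355) = 33*(-355) = -11715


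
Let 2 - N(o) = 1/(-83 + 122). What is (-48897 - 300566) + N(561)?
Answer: -13628980/39 ≈ -3.4946e+5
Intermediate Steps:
N(o) = 77/39 (N(o) = 2 - 1/(-83 + 122) = 2 - 1/39 = 77/39)
(-48897 - 300566) + N(561) = (-48897 - 300566) + 77/39 = -349463 + 77/39 = -13628980/39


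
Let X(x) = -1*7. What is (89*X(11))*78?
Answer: -48594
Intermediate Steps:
X(x) = -7
(89*X(11))*78 = (89*(-7))*78 = -623*78 = -48594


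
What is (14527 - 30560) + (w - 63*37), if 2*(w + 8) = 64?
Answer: -18340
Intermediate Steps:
w = 24 (w = -8 + (1/2)*64 = -8 + 32 = 24)
(14527 - 30560) + (w - 63*37) = (14527 - 30560) + (24 - 63*37) = -16033 + (24 - 2331) = -16033 - 2307 = -18340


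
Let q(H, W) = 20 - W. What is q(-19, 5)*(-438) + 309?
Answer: -6261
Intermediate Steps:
q(-19, 5)*(-438) + 309 = (20 - 1*5)*(-438) + 309 = (20 - 5)*(-438) + 309 = 15*(-438) + 309 = -6570 + 309 = -6261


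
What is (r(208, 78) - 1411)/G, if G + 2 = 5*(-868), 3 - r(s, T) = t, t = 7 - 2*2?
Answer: 1411/4342 ≈ 0.32497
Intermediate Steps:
t = 3 (t = 7 - 4 = 3)
r(s, T) = 0 (r(s, T) = 3 - 1*3 = 3 - 3 = 0)
G = -4342 (G = -2 + 5*(-868) = -2 - 4340 = -4342)
(r(208, 78) - 1411)/G = (0 - 1411)/(-4342) = -1411*(-1/4342) = 1411/4342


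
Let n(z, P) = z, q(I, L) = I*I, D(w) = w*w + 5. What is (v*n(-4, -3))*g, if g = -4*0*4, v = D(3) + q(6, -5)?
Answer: 0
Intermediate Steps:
D(w) = 5 + w² (D(w) = w² + 5 = 5 + w²)
q(I, L) = I²
v = 50 (v = (5 + 3²) + 6² = (5 + 9) + 36 = 14 + 36 = 50)
g = 0 (g = 0*4 = 0)
(v*n(-4, -3))*g = (50*(-4))*0 = -200*0 = 0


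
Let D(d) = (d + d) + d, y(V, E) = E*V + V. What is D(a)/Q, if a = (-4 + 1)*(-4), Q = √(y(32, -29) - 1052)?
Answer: -18*I*√487/487 ≈ -0.81566*I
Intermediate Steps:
y(V, E) = V + E*V
Q = 2*I*√487 (Q = √(32*(1 - 29) - 1052) = √(32*(-28) - 1052) = √(-896 - 1052) = √(-1948) = 2*I*√487 ≈ 44.136*I)
a = 12 (a = -3*(-4) = 12)
D(d) = 3*d (D(d) = 2*d + d = 3*d)
D(a)/Q = (3*12)/((2*I*√487)) = 36*(-I*√487/974) = -18*I*√487/487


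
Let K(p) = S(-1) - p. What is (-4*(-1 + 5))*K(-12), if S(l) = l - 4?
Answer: -112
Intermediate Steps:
S(l) = -4 + l
K(p) = -5 - p (K(p) = (-4 - 1) - p = -5 - p)
(-4*(-1 + 5))*K(-12) = (-4*(-1 + 5))*(-5 - 1*(-12)) = (-4*4)*(-5 + 12) = -16*7 = -112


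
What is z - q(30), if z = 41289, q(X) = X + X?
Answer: 41229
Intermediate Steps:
q(X) = 2*X
z - q(30) = 41289 - 2*30 = 41289 - 1*60 = 41289 - 60 = 41229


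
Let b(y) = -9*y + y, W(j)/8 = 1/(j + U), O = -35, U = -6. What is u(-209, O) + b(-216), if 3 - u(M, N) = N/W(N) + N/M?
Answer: 2594037/1672 ≈ 1551.5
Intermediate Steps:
W(j) = 8/(-6 + j) (W(j) = 8/(j - 6) = 8/(-6 + j))
u(M, N) = 3 - N/M - N*(-¾ + N/8) (u(M, N) = 3 - (N/((8/(-6 + N))) + N/M) = 3 - (N*(-¾ + N/8) + N/M) = 3 - (N/M + N*(-¾ + N/8)) = 3 + (-N/M - N*(-¾ + N/8)) = 3 - N/M - N*(-¾ + N/8))
b(y) = -8*y
u(-209, O) + b(-216) = (-1*(-35) + (⅛)*(-209)*(24 - 1*(-35)*(-6 - 35)))/(-209) - 8*(-216) = -(35 + (⅛)*(-209)*(24 - 1*(-35)*(-41)))/209 + 1728 = -(35 + (⅛)*(-209)*(24 - 1435))/209 + 1728 = -(35 + (⅛)*(-209)*(-1411))/209 + 1728 = -(35 + 294899/8)/209 + 1728 = -1/209*295179/8 + 1728 = -295179/1672 + 1728 = 2594037/1672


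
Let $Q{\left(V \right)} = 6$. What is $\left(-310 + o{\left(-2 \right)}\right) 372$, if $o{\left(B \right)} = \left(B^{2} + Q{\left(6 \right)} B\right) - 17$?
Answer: $-124620$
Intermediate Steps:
$o{\left(B \right)} = -17 + B^{2} + 6 B$ ($o{\left(B \right)} = \left(B^{2} + 6 B\right) - 17 = -17 + B^{2} + 6 B$)
$\left(-310 + o{\left(-2 \right)}\right) 372 = \left(-310 + \left(-17 + \left(-2\right)^{2} + 6 \left(-2\right)\right)\right) 372 = \left(-310 - 25\right) 372 = \left(-335\right) 372 = -124620$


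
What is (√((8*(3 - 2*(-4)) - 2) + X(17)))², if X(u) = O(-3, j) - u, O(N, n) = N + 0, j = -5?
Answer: 66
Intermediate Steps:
O(N, n) = N
X(u) = -3 - u
(√((8*(3 - 2*(-4)) - 2) + X(17)))² = (√((8*(3 - 2*(-4)) - 2) + (-3 - 1*17)))² = (√((8*(3 + 8) - 2) + (-3 - 17)))² = (√((8*11 - 2) - 20))² = (√((88 - 2) - 20))² = (√(86 - 20))² = (√66)² = 66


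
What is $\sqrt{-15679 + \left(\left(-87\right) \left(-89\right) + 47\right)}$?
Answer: $7 i \sqrt{161} \approx 88.82 i$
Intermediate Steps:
$\sqrt{-15679 + \left(\left(-87\right) \left(-89\right) + 47\right)} = \sqrt{-15679 + \left(7743 + 47\right)} = \sqrt{-15679 + 7790} = \sqrt{-7889} = 7 i \sqrt{161}$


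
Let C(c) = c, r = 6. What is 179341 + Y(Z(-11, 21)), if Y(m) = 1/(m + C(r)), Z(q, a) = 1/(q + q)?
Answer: 23493693/131 ≈ 1.7934e+5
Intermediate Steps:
Z(q, a) = 1/(2*q)
Y(m) = 1/(6 + m) (Y(m) = 1/(m + 6) = 1/(6 + m))
179341 + Y(Z(-11, 21)) = 179341 + 1/(6 + (1/2)/(-11)) = 179341 + 1/(6 + (1/2)*(-1/11)) = 179341 + 1/(6 - 1/22) = 179341 + 1/(131/22) = 179341 + 22/131 = 23493693/131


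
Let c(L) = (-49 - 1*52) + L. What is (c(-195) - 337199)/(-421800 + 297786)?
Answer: 337495/124014 ≈ 2.7214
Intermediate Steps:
c(L) = -101 + L (c(L) = (-49 - 52) + L = -101 + L)
(c(-195) - 337199)/(-421800 + 297786) = ((-101 - 195) - 337199)/(-421800 + 297786) = (-296 - 337199)/(-124014) = -337495*(-1/124014) = 337495/124014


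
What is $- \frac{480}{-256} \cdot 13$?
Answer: $\frac{195}{8} \approx 24.375$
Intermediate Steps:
$- \frac{480}{-256} \cdot 13 = \left(-480\right) \left(- \frac{1}{256}\right) 13 = \frac{15}{8} \cdot 13 = \frac{195}{8}$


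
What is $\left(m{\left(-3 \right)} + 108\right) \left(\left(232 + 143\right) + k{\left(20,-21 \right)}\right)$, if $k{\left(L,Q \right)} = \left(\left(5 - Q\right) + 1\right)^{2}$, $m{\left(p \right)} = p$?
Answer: $115920$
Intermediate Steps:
$k{\left(L,Q \right)} = \left(6 - Q\right)^{2}$
$\left(m{\left(-3 \right)} + 108\right) \left(\left(232 + 143\right) + k{\left(20,-21 \right)}\right) = \left(-3 + 108\right) \left(\left(232 + 143\right) + \left(-6 - 21\right)^{2}\right) = 105 \left(375 + \left(-27\right)^{2}\right) = 105 \left(375 + 729\right) = 105 \cdot 1104 = 115920$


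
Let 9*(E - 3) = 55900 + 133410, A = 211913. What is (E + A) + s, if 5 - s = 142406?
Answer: 814945/9 ≈ 90550.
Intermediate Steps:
s = -142401 (s = 5 - 1*142406 = 5 - 142406 = -142401)
E = 189337/9 (E = 3 + (55900 + 133410)/9 = 3 + (⅑)*189310 = 3 + 189310/9 = 189337/9 ≈ 21037.)
(E + A) + s = (189337/9 + 211913) - 142401 = 2096554/9 - 142401 = 814945/9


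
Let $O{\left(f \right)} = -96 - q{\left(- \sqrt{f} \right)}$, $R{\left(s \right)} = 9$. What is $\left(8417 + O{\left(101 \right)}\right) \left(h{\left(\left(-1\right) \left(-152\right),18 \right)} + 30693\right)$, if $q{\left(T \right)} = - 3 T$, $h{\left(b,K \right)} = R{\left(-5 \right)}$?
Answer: $255471342 - 92106 \sqrt{101} \approx 2.5455 \cdot 10^{8}$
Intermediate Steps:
$h{\left(b,K \right)} = 9$
$O{\left(f \right)} = -96 - 3 \sqrt{f}$ ($O{\left(f \right)} = -96 - - 3 \left(- \sqrt{f}\right) = -96 - 3 \sqrt{f}$)
$\left(8417 + O{\left(101 \right)}\right) \left(h{\left(\left(-1\right) \left(-152\right),18 \right)} + 30693\right) = \left(8417 - \left(96 + 3 \sqrt{101}\right)\right) \left(9 + 30693\right) = \left(8321 - 3 \sqrt{101}\right) 30702 = 255471342 - 92106 \sqrt{101}$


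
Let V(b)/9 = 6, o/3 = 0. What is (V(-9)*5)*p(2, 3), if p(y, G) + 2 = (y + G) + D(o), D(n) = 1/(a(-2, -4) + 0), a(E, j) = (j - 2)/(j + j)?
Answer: 1170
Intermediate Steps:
o = 0 (o = 3*0 = 0)
V(b) = 54 (V(b) = 9*6 = 54)
a(E, j) = (-2 + j)/(2*j) (a(E, j) = (-2 + j)/((2*j)) = (-2 + j)*(1/(2*j)) = (-2 + j)/(2*j))
D(n) = 4/3 (D(n) = 1/((½)*(-2 - 4)/(-4) + 0) = 1/((½)*(-¼)*(-6) + 0) = 1/(¾ + 0) = 1/(¾) = 4/3)
p(y, G) = -⅔ + G + y (p(y, G) = -2 + ((y + G) + 4/3) = -2 + ((G + y) + 4/3) = -2 + (4/3 + G + y) = -⅔ + G + y)
(V(-9)*5)*p(2, 3) = (54*5)*(-⅔ + 3 + 2) = 270*(13/3) = 1170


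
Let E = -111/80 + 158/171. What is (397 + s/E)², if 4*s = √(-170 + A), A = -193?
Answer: 6332941166929/40208281 - 29870280*I*√3/6341 ≈ 1.575e+5 - 8159.1*I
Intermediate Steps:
E = -6341/13680 (E = -111*1/80 + 158*(1/171) = -111/80 + 158/171 = -6341/13680 ≈ -0.46352)
s = 11*I*√3/4 (s = √(-170 - 193)/4 = √(-363)/4 = (11*I*√3)/4 = 11*I*√3/4 ≈ 4.7631*I)
(397 + s/E)² = (397 + (11*I*√3/4)/(-6341/13680))² = (397 + (11*I*√3/4)*(-13680/6341))² = (397 - 37620*I*√3/6341)²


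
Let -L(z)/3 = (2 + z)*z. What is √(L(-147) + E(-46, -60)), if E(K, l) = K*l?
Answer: I*√61185 ≈ 247.36*I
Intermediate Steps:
L(z) = -3*z*(2 + z) (L(z) = -3*(2 + z)*z = -3*z*(2 + z))
√(L(-147) + E(-46, -60)) = √(-3*(-147)*(2 - 147) - 46*(-60)) = √(-3*(-147)*(-145) + 2760) = √(-63945 + 2760) = √(-61185) = I*√61185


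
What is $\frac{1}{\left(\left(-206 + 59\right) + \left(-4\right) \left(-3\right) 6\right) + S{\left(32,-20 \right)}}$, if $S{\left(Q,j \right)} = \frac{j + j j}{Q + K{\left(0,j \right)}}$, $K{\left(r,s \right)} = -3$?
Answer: $- \frac{29}{1795} \approx -0.016156$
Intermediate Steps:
$S{\left(Q,j \right)} = \frac{j + j^{2}}{-3 + Q}$ ($S{\left(Q,j \right)} = \frac{j + j j}{Q - 3} = \frac{j + j^{2}}{-3 + Q}$)
$\frac{1}{\left(\left(-206 + 59\right) + \left(-4\right) \left(-3\right) 6\right) + S{\left(32,-20 \right)}} = \frac{1}{\left(\left(-206 + 59\right) + \left(-4\right) \left(-3\right) 6\right) - \frac{20 \left(1 - 20\right)}{-3 + 32}} = \frac{1}{\left(-147 + 12 \cdot 6\right) - 20 \cdot \frac{1}{29} \left(-19\right)} = \frac{1}{\left(-147 + 72\right) - \frac{20}{29} \left(-19\right)} = \frac{1}{-75 + \frac{380}{29}} = \frac{1}{- \frac{1795}{29}} = - \frac{29}{1795}$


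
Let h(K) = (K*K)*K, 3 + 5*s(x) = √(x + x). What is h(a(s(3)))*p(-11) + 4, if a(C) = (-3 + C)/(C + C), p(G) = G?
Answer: -15528 - 25245*√6/4 ≈ -30987.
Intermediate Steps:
s(x) = -⅗ + √2*√x/5 (s(x) = -⅗ + √(x + x)/5 = -⅗ + √(2*x)/5 = -⅗ + (√2*√x)/5 = -⅗ + √2*√x/5)
a(C) = (-3 + C)/(2*C) (a(C) = (-3 + C)/((2*C)) = (-3 + C)*(1/(2*C)) = (-3 + C)/(2*C))
h(K) = K³ (h(K) = K²*K = K³)
h(a(s(3)))*p(-11) + 4 = ((-3 + (-⅗ + √2*√3/5))/(2*(-⅗ + √2*√3/5)))³*(-11) + 4 = ((-3 + (-⅗ + √6/5))/(2*(-⅗ + √6/5)))³*(-11) + 4 = ((-18/5 + √6/5)/(2*(-⅗ + √6/5)))³*(-11) + 4 = ((-18/5 + √6/5)³/(8*(-⅗ + √6/5)³))*(-11) + 4 = -11*(-18/5 + √6/5)³/(8*(-⅗ + √6/5)³) + 4 = 4 - 11*(-18/5 + √6/5)³/(8*(-⅗ + √6/5)³)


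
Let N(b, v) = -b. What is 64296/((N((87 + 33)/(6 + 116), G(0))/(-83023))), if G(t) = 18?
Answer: 27135071274/5 ≈ 5.4270e+9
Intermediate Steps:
64296/((N((87 + 33)/(6 + 116), G(0))/(-83023))) = 64296/((-(87 + 33)/(6 + 116)/(-83023))) = 64296/((-120/122*(-1/83023))) = 64296/((-1*60/61*(-1/83023))) = 64296/((-60/61*(-1/83023))) = 64296/(60/5064403) = 64296*(5064403/60) = 27135071274/5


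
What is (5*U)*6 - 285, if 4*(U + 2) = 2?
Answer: -330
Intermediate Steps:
U = -3/2 (U = -2 + (¼)*2 = -2 + ½ = -3/2 ≈ -1.5000)
(5*U)*6 - 285 = (5*(-3/2))*6 - 285 = -15/2*6 - 285 = -45 - 285 = -330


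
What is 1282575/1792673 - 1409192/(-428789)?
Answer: 3076174501891/768678462997 ≈ 4.0019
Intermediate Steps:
1282575/1792673 - 1409192/(-428789) = 1282575*(1/1792673) - 1409192*(-1/428789) = 1282575/1792673 + 1409192/428789 = 3076174501891/768678462997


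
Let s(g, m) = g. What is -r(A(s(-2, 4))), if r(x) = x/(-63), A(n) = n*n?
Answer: 4/63 ≈ 0.063492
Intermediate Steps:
A(n) = n**2
r(x) = -x/63 (r(x) = x*(-1/63) = -x/63)
-r(A(s(-2, 4))) = -(-1)*(-2)**2/63 = -(-1)*4/63 = -1*(-4/63) = 4/63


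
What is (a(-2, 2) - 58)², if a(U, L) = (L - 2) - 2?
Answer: 3600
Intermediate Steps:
a(U, L) = -4 + L (a(U, L) = (-2 + L) - 2 = -4 + L)
(a(-2, 2) - 58)² = ((-4 + 2) - 58)² = (-2 - 58)² = (-60)² = 3600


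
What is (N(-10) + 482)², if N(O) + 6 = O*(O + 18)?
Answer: 156816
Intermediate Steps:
N(O) = -6 + O*(18 + O) (N(O) = -6 + O*(O + 18) = -6 + O*(18 + O))
(N(-10) + 482)² = ((-6 + (-10)² + 18*(-10)) + 482)² = ((-6 + 100 - 180) + 482)² = (-86 + 482)² = 396² = 156816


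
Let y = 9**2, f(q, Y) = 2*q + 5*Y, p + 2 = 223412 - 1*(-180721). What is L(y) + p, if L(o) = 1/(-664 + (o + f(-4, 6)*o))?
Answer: 484553070/1199 ≈ 4.0413e+5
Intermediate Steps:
p = 404131 (p = -2 + (223412 - 1*(-180721)) = -2 + (223412 + 180721) = -2 + 404133 = 404131)
y = 81
L(o) = 1/(-664 + 23*o) (L(o) = 1/(-664 + (o + (2*(-4) + 5*6)*o)) = 1/(-664 + (o + (-8 + 30)*o)) = 1/(-664 + (o + 22*o)) = 1/(-664 + 23*o))
L(y) + p = 1/(-664 + 23*81) + 404131 = 1/(-664 + 1863) + 404131 = 1/1199 + 404131 = 484553070/1199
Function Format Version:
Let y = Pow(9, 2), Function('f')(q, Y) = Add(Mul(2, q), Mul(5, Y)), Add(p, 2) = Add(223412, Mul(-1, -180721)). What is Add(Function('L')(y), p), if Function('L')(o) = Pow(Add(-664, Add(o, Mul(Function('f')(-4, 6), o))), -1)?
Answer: Rational(484553070, 1199) ≈ 4.0413e+5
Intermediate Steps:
p = 404131 (p = Add(-2, Add(223412, Mul(-1, -180721))) = Add(-2, Add(223412, 180721)) = Add(-2, 404133) = 404131)
y = 81
Function('L')(o) = Pow(Add(-664, Mul(23, o)), -1) (Function('L')(o) = Pow(Add(-664, Add(o, Mul(Add(Mul(2, -4), Mul(5, 6)), o))), -1) = Pow(Add(-664, Add(o, Mul(Add(-8, 30), o))), -1) = Pow(Add(-664, Add(o, Mul(22, o))), -1) = Pow(Add(-664, Mul(23, o)), -1))
Add(Function('L')(y), p) = Add(Pow(Add(-664, Mul(23, 81)), -1), 404131) = Add(Pow(Add(-664, 1863), -1), 404131) = Add(Pow(1199, -1), 404131) = Add(Rational(1, 1199), 404131) = Rational(484553070, 1199)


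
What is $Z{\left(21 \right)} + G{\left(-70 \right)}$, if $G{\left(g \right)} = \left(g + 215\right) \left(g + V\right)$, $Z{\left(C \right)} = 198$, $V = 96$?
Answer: $3968$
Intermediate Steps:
$G{\left(g \right)} = \left(96 + g\right) \left(215 + g\right)$ ($G{\left(g \right)} = \left(g + 215\right) \left(g + 96\right) = \left(215 + g\right) \left(96 + g\right) = \left(96 + g\right) \left(215 + g\right)$)
$Z{\left(21 \right)} + G{\left(-70 \right)} = 198 + \left(20640 + \left(-70\right)^{2} + 311 \left(-70\right)\right) = 198 + \left(20640 + 4900 - 21770\right) = 198 + 3770 = 3968$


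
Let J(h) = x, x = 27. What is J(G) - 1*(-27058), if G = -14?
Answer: 27085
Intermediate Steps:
J(h) = 27
J(G) - 1*(-27058) = 27 - 1*(-27058) = 27 + 27058 = 27085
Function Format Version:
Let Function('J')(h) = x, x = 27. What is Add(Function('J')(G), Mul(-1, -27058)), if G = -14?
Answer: 27085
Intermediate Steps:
Function('J')(h) = 27
Add(Function('J')(G), Mul(-1, -27058)) = Add(27, Mul(-1, -27058)) = Add(27, 27058) = 27085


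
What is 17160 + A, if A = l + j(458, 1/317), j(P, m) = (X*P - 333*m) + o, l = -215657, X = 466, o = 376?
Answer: 4851986/317 ≈ 15306.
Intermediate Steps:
j(P, m) = 376 - 333*m + 466*P (j(P, m) = (466*P - 333*m) + 376 = (-333*m + 466*P) + 376 = 376 - 333*m + 466*P)
A = -587734/317 (A = -215657 + (376 - 333/317 + 466*458) = -215657 + (376 - 333*1/317 + 213428) = -215657 + (376 - 333/317 + 213428) = -215657 + 67775535/317 = -587734/317 ≈ -1854.1)
17160 + A = 17160 - 587734/317 = 4851986/317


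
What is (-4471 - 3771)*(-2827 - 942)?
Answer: 31064098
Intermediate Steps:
(-4471 - 3771)*(-2827 - 942) = -8242*(-3769) = 31064098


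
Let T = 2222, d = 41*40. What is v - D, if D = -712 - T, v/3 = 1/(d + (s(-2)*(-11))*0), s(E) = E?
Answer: 4811763/1640 ≈ 2934.0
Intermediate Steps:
d = 1640
v = 3/1640 (v = 3/(1640 - 2*(-11)*0) = 3/(1640 + 22*0) = 3/(1640 + 0) = 3/1640 ≈ 0.0018293)
D = -2934 (D = -712 - 1*2222 = -712 - 2222 = -2934)
v - D = 3/1640 - 1*(-2934) = 3/1640 + 2934 = 4811763/1640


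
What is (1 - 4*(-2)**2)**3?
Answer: -3375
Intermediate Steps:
(1 - 4*(-2)**2)**3 = (1 - 4*4)**3 = (1 - 16)**3 = (-15)**3 = -3375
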